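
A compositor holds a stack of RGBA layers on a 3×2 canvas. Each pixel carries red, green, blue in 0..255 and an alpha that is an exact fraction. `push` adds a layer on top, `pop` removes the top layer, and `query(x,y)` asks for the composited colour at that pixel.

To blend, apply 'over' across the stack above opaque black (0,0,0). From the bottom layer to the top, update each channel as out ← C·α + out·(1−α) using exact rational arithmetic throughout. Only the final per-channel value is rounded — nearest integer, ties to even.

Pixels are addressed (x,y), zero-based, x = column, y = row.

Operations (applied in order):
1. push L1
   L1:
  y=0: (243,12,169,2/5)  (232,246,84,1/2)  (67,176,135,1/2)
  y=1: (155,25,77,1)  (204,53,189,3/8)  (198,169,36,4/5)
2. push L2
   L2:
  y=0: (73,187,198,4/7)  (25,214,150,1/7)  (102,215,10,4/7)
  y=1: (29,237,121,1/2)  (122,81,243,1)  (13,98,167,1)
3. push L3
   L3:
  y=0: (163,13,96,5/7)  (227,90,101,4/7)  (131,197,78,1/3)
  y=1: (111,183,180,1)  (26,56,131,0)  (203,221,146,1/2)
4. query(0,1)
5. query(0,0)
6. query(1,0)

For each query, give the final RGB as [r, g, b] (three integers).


(0,1) stack=L1,L2,L3; from [0,0,0]:
after L1 α=1: [155, 25, 77]
after L2 α=1/2: [92, 131, 99]
after L3 α=1: [111, 183, 180]
rounded: [111, 183, 180]

(0,0) stack=L1,L2,L3; from [0,0,0]:
L1 α=2/5: [486/5, 24/5, 338/5]
L2 α=4/7: [2918/35, 3812/35, 4974/35]
L3 α=5/7: [34361/245, 9899/245, 26748/245]
rounded: [140, 40, 109]

query (1,0) [L1,L2,L3] — begin 0,0,0
L1 α=1/2: [116, 123, 42]
L2 α=1/7: [103, 136, 402/7]
L3 α=4/7: [1217/7, 768/7, 4034/49]
rounded: [174, 110, 82]


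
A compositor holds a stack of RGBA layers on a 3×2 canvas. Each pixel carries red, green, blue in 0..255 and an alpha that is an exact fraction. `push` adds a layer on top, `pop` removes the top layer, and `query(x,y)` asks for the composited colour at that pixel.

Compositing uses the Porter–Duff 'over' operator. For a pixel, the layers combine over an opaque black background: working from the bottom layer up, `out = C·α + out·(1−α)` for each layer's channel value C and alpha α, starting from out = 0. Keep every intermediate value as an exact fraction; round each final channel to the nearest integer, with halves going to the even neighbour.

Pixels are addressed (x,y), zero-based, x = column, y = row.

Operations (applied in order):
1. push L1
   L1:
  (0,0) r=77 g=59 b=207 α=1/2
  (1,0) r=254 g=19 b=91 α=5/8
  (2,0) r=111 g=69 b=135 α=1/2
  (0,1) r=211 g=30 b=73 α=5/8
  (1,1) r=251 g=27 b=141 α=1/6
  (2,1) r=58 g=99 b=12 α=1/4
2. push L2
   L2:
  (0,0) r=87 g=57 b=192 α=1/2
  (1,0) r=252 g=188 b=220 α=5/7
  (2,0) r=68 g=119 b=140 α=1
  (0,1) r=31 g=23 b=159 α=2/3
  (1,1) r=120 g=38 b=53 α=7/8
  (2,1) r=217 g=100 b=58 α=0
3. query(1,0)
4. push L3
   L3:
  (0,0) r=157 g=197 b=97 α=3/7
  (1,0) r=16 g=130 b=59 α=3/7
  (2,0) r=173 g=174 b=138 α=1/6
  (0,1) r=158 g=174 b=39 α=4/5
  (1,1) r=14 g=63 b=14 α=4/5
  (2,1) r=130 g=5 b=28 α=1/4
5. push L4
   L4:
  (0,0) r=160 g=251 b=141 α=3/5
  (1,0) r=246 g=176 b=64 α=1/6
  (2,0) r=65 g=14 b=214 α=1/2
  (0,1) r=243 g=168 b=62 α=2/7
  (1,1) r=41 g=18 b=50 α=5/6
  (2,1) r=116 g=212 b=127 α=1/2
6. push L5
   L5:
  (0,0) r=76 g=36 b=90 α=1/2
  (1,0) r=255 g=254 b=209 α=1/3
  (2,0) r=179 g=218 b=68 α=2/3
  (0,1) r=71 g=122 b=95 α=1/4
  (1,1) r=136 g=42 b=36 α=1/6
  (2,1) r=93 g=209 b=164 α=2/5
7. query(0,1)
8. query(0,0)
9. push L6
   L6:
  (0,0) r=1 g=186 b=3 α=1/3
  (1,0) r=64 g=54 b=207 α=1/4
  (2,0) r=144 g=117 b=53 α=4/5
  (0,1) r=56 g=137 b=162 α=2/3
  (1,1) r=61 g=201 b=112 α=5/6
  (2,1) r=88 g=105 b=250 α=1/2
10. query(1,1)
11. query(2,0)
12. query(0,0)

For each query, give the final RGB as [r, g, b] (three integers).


(1,0) stack=L1,L2; from [0,0,0]:
+L1 (α=5/8) → [635/4, 95/8, 455/8]
+L2 (α=5/7) → [3155/14, 3855/28, 4855/28]
= [225, 138, 173]

at x=0,y=1 over L1,L2,L3,L4,L5:
after L1 α=5/8: [1055/8, 75/4, 365/8]
after L2 α=2/3: [517/8, 259/12, 2909/24]
after L3 α=4/5: [5573/40, 8611/60, 6653/120]
after L4 α=2/7: [9461/56, 12643/84, 9629/168]
after L5 α=1/4: [32359/224, 16059/112, 14949/224]
rounded: [144, 143, 67]

at x=0,y=0 over L1,L2,L3,L4,L5:
+L1 (α=1/2) → [77/2, 59/2, 207/2]
+L2 (α=1/2) → [251/4, 173/4, 591/4]
+L3 (α=3/7) → [722/7, 764/7, 126]
+L4 (α=3/5) → [4804/35, 6799/35, 135]
+L5 (α=1/2) → [3732/35, 8059/70, 225/2]
→ [107, 115, 112]

at x=1,y=1 over L1,L2,L3,L4,L5,L6:
L1 α=1/6: [251/6, 9/2, 47/2]
L2 α=7/8: [5291/48, 541/16, 789/16]
L3 α=4/5: [7979/240, 4573/80, 337/16]
L4 α=5/6: [57179/1440, 11773/480, 4337/96]
L5 α=1/6: [96347/1728, 15805/576, 25141/576]
L6 α=5/6: [623387/10368, 594685/3456, 347701/3456]
→ [60, 172, 101]

query (2,0) [L1,L2,L3,L4,L5,L6] — begin 0,0,0
after L1 α=1/2: [111/2, 69/2, 135/2]
after L2 α=1: [68, 119, 140]
after L3 α=1/6: [171/2, 769/6, 419/3]
after L4 α=1/2: [301/4, 853/12, 1061/6]
after L5 α=2/3: [1733/12, 6085/36, 1877/18]
after L6 α=4/5: [1729/12, 22933/180, 5693/90]
rounded: [144, 127, 63]

(0,0) stack=L1,L2,L3,L4,L5,L6; from [0,0,0]:
+L1 (α=1/2) → [77/2, 59/2, 207/2]
+L2 (α=1/2) → [251/4, 173/4, 591/4]
+L3 (α=3/7) → [722/7, 764/7, 126]
+L4 (α=3/5) → [4804/35, 6799/35, 135]
+L5 (α=1/2) → [3732/35, 8059/70, 225/2]
+L6 (α=1/3) → [7499/105, 14569/105, 76]
= [71, 139, 76]


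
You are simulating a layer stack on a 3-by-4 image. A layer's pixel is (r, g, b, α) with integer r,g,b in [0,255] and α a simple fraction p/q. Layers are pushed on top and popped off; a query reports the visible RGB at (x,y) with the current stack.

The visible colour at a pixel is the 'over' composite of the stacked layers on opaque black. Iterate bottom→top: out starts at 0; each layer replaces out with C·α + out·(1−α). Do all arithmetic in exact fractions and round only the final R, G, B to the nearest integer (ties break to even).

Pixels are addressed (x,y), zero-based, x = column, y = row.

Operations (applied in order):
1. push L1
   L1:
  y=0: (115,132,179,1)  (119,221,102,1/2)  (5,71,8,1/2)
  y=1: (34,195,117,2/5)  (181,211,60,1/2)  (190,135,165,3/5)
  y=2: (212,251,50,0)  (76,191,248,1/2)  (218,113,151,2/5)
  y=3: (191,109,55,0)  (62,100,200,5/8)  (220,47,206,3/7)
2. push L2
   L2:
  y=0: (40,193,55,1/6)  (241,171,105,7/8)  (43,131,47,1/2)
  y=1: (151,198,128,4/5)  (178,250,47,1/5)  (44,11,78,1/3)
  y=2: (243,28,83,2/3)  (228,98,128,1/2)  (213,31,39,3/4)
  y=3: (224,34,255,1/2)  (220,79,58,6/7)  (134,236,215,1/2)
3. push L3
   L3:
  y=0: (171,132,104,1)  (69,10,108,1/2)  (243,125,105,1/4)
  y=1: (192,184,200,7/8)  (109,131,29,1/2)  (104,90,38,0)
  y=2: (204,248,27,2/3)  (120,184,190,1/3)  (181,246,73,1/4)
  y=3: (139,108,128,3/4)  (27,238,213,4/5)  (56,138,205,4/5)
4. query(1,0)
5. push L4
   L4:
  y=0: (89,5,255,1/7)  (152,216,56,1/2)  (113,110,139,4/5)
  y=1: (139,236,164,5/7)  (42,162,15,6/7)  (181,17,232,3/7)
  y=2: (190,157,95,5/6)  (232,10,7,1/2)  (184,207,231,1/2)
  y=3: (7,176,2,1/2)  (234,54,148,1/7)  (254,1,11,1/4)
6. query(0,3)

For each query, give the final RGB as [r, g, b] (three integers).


(1,0) stack=L1,L2,L3; from [0,0,0]:
+L1 (α=1/2) → [119/2, 221/2, 51]
+L2 (α=7/8) → [3493/16, 2615/16, 393/4]
+L3 (α=1/2) → [4597/32, 2775/32, 825/8]
rounded: [144, 87, 103]

at x=0,y=3 over L1,L2,L3,L4:
after L1 α=0: [0, 0, 0]
after L2 α=1/2: [112, 17, 255/2]
after L3 α=3/4: [529/4, 341/4, 1023/8]
after L4 α=1/2: [557/8, 1045/8, 1039/16]
= [70, 131, 65]


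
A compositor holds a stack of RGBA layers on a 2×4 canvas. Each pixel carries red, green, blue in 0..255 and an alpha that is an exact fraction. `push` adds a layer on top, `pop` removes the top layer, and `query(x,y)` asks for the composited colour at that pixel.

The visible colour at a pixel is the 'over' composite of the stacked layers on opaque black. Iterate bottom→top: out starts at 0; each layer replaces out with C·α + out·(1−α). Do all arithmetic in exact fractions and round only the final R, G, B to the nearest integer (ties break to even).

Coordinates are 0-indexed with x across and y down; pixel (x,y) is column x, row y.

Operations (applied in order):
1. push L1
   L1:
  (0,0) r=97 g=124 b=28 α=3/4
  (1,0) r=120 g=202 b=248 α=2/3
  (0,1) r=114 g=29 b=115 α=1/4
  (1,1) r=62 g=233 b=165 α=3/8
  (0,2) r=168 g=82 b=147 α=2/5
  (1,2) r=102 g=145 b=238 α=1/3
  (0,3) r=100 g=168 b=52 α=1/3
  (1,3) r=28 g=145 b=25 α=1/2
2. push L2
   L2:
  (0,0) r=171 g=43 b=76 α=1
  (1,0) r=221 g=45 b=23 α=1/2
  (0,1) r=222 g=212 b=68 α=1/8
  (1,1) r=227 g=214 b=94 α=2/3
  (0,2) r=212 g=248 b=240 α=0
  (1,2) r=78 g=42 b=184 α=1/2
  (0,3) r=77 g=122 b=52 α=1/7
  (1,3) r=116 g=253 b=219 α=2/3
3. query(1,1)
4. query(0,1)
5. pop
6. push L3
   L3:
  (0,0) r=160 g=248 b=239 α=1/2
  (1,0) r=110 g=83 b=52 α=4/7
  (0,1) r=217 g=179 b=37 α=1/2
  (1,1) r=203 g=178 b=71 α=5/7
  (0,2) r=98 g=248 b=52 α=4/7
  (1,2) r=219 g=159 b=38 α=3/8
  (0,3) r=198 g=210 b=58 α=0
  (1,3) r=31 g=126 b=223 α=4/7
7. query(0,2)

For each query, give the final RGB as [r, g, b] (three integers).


(1,1) stack=L1,L2; from [0,0,0]:
L1 α=3/8: [93/4, 699/8, 495/8]
L2 α=2/3: [1909/12, 4123/24, 1999/24]
→ [159, 172, 83]

query (0,1) [L1,L2] — begin 0,0,0
+L1 (α=1/4) → [57/2, 29/4, 115/4]
+L2 (α=1/8) → [843/16, 1051/32, 1077/32]
= [53, 33, 34]

(0,2) stack=L1,L3; from [0,0,0]:
after L1 α=2/5: [336/5, 164/5, 294/5]
after L3 α=4/7: [424/5, 5452/35, 1922/35]
= [85, 156, 55]


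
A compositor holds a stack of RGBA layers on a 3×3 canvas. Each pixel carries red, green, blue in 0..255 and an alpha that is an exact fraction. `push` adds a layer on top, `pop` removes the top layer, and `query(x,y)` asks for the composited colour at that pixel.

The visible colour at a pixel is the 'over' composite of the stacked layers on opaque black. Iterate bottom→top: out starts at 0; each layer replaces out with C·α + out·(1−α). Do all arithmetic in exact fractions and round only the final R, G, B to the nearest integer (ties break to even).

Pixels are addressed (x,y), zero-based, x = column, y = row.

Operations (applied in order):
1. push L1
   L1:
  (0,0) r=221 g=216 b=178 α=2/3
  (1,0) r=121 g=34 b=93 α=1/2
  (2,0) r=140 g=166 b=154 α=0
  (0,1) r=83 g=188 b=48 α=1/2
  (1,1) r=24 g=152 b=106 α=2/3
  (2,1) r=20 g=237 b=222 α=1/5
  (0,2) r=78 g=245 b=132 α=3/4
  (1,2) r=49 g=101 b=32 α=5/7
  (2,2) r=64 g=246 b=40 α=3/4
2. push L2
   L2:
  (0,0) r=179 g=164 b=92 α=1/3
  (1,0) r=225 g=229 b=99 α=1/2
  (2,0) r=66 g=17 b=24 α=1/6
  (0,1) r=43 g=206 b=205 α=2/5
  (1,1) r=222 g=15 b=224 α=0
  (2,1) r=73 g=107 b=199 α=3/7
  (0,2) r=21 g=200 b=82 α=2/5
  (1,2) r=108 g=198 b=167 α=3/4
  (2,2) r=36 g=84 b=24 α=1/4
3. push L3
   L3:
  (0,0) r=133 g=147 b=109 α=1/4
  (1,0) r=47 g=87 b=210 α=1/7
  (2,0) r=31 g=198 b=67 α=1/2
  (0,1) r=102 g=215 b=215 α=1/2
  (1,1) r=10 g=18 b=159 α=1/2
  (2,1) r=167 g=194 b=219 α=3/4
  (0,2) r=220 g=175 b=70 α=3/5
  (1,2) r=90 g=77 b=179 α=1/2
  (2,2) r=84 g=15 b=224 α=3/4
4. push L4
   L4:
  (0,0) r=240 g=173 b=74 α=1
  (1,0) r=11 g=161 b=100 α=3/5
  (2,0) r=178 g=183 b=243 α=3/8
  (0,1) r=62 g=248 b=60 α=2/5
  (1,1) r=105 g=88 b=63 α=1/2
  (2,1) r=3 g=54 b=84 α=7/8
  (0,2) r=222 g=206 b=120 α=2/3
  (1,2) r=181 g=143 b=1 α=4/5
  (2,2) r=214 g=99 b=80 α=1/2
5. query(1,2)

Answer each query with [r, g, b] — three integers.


(1,2) stack=L1,L2,L3,L4; from [0,0,0]:
after L1 α=5/7: [35, 505/7, 160/7]
after L2 α=3/4: [359/4, 4663/28, 3667/28]
after L3 α=1/2: [719/8, 6819/56, 8679/56]
after L4 α=4/5: [6511/40, 38851/280, 8903/280]
= [163, 139, 32]


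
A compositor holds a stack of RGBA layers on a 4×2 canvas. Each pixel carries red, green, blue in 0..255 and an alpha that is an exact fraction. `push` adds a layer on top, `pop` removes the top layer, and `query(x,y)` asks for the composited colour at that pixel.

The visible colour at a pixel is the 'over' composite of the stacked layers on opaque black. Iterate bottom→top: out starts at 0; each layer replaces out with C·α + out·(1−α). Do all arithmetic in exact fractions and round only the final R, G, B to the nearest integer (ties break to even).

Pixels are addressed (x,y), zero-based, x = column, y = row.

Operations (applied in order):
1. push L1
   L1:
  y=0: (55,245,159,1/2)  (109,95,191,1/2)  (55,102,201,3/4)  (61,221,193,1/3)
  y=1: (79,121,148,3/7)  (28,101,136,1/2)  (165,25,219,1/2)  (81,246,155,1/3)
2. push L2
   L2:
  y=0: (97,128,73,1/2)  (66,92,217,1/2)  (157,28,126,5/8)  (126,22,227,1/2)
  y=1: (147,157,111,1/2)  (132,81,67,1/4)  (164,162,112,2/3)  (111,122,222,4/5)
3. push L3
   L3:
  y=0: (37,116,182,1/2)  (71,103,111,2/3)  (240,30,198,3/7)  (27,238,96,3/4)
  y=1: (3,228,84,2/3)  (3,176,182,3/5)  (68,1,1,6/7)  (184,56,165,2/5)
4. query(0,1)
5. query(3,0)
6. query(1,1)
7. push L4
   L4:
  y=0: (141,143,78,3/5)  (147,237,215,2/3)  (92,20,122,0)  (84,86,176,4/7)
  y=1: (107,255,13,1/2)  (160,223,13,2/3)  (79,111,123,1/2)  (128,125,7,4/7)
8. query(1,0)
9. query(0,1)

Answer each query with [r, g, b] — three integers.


query (0,1) [L1,L2,L3] — begin 0,0,0
after L1 α=3/7: [237/7, 363/7, 444/7]
after L2 α=1/2: [633/7, 731/7, 1221/14]
after L3 α=2/3: [225/7, 3923/21, 1191/14]
= [32, 187, 85]

query (3,0) [L1,L2,L3] — begin 0,0,0
after L1 α=1/3: [61/3, 221/3, 193/3]
after L2 α=1/2: [439/6, 287/6, 437/3]
after L3 α=3/4: [925/24, 4571/24, 1301/12]
rounded: [39, 190, 108]

(1,1) stack=L1,L2,L3; from [0,0,0]:
+L1 (α=1/2) → [14, 101/2, 68]
+L2 (α=1/4) → [87/2, 465/8, 271/4]
+L3 (α=3/5) → [96/5, 2577/20, 1363/10]
→ [19, 129, 136]

query (1,0) [L1,L2,L3,L4] — begin 0,0,0
+L1 (α=1/2) → [109/2, 95/2, 191/2]
+L2 (α=1/2) → [241/4, 279/4, 625/4]
+L3 (α=2/3) → [809/12, 1103/12, 1513/12]
+L4 (α=2/3) → [4337/36, 6791/36, 6673/36]
→ [120, 189, 185]

at x=0,y=1 over L1,L2,L3,L4:
+L1 (α=3/7) → [237/7, 363/7, 444/7]
+L2 (α=1/2) → [633/7, 731/7, 1221/14]
+L3 (α=2/3) → [225/7, 3923/21, 1191/14]
+L4 (α=1/2) → [487/7, 4639/21, 1373/28]
rounded: [70, 221, 49]


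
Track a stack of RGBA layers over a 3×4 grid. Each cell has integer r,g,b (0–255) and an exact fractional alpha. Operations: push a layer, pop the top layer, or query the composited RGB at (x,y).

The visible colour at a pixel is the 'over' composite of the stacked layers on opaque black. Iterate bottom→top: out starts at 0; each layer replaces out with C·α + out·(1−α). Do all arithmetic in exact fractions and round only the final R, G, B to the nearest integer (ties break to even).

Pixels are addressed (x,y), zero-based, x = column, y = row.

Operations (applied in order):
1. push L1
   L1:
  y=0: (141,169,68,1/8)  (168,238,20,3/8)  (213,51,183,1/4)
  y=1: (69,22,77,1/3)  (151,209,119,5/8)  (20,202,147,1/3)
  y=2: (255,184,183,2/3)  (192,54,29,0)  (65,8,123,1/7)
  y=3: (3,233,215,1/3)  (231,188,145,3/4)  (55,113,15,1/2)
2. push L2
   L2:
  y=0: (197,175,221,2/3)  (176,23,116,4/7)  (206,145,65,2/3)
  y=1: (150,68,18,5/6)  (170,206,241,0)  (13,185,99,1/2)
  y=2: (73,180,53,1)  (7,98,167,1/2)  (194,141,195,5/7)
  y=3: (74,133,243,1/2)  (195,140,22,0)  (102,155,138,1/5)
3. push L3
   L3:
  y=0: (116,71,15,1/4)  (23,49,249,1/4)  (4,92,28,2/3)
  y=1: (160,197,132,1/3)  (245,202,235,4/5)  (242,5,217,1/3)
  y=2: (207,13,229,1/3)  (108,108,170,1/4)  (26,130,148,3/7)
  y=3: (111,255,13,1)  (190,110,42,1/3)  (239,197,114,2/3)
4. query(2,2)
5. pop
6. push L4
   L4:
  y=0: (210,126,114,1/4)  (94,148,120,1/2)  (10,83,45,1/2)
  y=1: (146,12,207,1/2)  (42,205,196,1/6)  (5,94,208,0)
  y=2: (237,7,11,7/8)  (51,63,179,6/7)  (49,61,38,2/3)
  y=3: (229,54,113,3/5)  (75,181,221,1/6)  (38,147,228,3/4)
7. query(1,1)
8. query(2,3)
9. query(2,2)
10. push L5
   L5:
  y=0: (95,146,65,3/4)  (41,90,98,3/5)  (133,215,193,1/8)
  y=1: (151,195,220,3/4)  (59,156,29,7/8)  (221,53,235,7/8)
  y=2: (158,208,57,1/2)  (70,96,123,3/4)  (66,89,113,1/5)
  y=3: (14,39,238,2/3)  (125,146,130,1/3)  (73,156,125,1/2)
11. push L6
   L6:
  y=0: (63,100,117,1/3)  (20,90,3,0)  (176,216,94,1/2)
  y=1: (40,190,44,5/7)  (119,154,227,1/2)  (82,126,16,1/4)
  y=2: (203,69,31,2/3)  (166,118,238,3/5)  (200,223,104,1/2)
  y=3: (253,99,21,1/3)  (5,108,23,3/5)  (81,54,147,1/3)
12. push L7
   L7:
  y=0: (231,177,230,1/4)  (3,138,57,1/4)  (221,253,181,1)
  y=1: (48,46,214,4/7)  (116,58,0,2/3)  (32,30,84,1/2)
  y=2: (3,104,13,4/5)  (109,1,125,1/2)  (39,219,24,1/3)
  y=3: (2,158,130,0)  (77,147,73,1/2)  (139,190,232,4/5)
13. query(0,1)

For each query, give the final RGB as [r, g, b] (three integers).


query (2,2) [L1,L2,L3] — begin 0,0,0
+L1 (α=1/7) → [65/7, 8/7, 123/7]
+L2 (α=5/7) → [6920/49, 4951/49, 7071/49]
+L3 (α=3/7) → [31502/343, 38914/343, 50040/343]
rounded: [92, 113, 146]

(1,1) stack=L1,L2,L4; from [0,0,0]:
after L1 α=5/8: [755/8, 1045/8, 595/8]
after L2 α=0: [755/8, 1045/8, 595/8]
after L4 α=1/6: [4111/48, 6865/48, 4543/48]
rounded: [86, 143, 95]

(2,3) stack=L1,L2,L4; from [0,0,0]:
+L1 (α=1/2) → [55/2, 113/2, 15/2]
+L2 (α=1/5) → [212/5, 381/5, 168/5]
+L4 (α=3/4) → [391/10, 1293/10, 897/5]
= [39, 129, 179]

query (2,2) [L1,L2,L4] — begin 0,0,0
after L1 α=1/7: [65/7, 8/7, 123/7]
after L2 α=5/7: [6920/49, 4951/49, 7071/49]
after L4 α=2/3: [11722/147, 3643/49, 10795/147]
rounded: [80, 74, 73]

(0,1) stack=L1,L2,L4,L5,L6,L7; from [0,0,0]:
L1 α=1/3: [23, 22/3, 77/3]
L2 α=5/6: [773/6, 521/9, 347/18]
L4 α=1/2: [1649/12, 629/18, 4073/36]
L5 α=3/4: [7085/48, 11159/72, 27833/144]
L6 α=5/7: [11885/168, 45359/252, 6239/72]
L7 α=4/7: [22637/392, 60815/588, 26783/168]
→ [58, 103, 159]


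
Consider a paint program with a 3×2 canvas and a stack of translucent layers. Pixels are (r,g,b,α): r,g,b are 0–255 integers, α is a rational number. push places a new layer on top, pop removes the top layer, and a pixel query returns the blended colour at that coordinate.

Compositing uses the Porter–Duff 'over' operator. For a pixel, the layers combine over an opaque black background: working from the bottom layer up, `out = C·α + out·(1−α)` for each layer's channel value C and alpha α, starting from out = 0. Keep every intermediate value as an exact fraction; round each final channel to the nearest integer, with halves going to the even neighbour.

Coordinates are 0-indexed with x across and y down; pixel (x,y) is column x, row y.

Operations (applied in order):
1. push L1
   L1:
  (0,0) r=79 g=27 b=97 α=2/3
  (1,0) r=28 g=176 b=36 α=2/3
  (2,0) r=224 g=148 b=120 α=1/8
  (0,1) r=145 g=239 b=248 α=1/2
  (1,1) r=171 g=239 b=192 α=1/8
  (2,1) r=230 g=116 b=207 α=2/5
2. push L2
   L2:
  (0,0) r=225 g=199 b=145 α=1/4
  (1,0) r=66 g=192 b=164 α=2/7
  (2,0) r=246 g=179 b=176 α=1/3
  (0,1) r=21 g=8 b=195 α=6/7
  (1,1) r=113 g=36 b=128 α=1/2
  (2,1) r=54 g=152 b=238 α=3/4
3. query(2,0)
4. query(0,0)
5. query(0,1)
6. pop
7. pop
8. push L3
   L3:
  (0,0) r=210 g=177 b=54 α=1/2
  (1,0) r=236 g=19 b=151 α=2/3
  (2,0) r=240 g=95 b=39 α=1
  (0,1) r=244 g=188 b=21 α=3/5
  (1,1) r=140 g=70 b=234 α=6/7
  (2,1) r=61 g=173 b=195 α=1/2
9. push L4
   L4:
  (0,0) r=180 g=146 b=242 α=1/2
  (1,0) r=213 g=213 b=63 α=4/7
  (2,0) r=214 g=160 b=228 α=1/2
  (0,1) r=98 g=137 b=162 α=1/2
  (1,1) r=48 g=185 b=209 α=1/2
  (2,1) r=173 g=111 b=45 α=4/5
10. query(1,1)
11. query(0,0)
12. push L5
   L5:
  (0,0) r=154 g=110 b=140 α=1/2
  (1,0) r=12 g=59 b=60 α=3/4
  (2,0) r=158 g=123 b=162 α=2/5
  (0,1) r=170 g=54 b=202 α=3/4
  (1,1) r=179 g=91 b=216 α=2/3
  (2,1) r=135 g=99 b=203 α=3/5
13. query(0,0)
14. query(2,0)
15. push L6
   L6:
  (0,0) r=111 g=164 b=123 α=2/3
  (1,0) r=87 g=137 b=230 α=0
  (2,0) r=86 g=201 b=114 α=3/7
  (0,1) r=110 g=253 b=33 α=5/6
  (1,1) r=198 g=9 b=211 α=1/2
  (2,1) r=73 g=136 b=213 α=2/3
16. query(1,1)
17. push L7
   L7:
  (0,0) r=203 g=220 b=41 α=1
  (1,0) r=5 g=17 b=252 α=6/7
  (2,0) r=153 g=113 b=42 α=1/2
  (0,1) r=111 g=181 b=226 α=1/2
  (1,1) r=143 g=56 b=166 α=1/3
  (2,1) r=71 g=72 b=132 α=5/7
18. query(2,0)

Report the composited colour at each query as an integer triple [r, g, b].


at x=2,y=0 over L1,L2:
+L1 (α=1/8) → [28, 37/2, 15]
+L2 (α=1/3) → [302/3, 72, 206/3]
= [101, 72, 69]

at x=0,y=0 over L1,L2:
L1 α=2/3: [158/3, 18, 194/3]
L2 α=1/4: [383/4, 253/4, 339/4]
= [96, 63, 85]

at x=0,y=1 over L1,L2:
after L1 α=1/2: [145/2, 239/2, 124]
after L2 α=6/7: [397/14, 335/14, 1294/7]
→ [28, 24, 185]

(1,1) stack=L3,L4; from [0,0,0]:
L3 α=6/7: [120, 60, 1404/7]
L4 α=1/2: [84, 245/2, 2867/14]
= [84, 122, 205]

(0,0) stack=L3,L4; from [0,0,0]:
L3 α=1/2: [105, 177/2, 27]
L4 α=1/2: [285/2, 469/4, 269/2]
rounded: [142, 117, 134]

(0,0) stack=L3,L4,L5; from [0,0,0]:
L3 α=1/2: [105, 177/2, 27]
L4 α=1/2: [285/2, 469/4, 269/2]
L5 α=1/2: [593/4, 909/8, 549/4]
= [148, 114, 137]

(2,0) stack=L3,L4,L5; from [0,0,0]:
after L3 α=1: [240, 95, 39]
after L4 α=1/2: [227, 255/2, 267/2]
after L5 α=2/5: [997/5, 1257/10, 1449/10]
rounded: [199, 126, 145]

at x=1,y=1 over L3,L4,L5,L6:
+L3 (α=6/7) → [120, 60, 1404/7]
+L4 (α=1/2) → [84, 245/2, 2867/14]
+L5 (α=2/3) → [442/3, 203/2, 8915/42]
+L6 (α=1/2) → [518/3, 221/4, 17777/84]
rounded: [173, 55, 212]

query (2,0) [L3,L4,L5,L6,L7] — begin 0,0,0
after L3 α=1: [240, 95, 39]
after L4 α=1/2: [227, 255/2, 267/2]
after L5 α=2/5: [997/5, 1257/10, 1449/10]
after L6 α=3/7: [754/5, 5529/35, 4608/35]
after L7 α=1/2: [1519/10, 4742/35, 3039/35]
= [152, 135, 87]


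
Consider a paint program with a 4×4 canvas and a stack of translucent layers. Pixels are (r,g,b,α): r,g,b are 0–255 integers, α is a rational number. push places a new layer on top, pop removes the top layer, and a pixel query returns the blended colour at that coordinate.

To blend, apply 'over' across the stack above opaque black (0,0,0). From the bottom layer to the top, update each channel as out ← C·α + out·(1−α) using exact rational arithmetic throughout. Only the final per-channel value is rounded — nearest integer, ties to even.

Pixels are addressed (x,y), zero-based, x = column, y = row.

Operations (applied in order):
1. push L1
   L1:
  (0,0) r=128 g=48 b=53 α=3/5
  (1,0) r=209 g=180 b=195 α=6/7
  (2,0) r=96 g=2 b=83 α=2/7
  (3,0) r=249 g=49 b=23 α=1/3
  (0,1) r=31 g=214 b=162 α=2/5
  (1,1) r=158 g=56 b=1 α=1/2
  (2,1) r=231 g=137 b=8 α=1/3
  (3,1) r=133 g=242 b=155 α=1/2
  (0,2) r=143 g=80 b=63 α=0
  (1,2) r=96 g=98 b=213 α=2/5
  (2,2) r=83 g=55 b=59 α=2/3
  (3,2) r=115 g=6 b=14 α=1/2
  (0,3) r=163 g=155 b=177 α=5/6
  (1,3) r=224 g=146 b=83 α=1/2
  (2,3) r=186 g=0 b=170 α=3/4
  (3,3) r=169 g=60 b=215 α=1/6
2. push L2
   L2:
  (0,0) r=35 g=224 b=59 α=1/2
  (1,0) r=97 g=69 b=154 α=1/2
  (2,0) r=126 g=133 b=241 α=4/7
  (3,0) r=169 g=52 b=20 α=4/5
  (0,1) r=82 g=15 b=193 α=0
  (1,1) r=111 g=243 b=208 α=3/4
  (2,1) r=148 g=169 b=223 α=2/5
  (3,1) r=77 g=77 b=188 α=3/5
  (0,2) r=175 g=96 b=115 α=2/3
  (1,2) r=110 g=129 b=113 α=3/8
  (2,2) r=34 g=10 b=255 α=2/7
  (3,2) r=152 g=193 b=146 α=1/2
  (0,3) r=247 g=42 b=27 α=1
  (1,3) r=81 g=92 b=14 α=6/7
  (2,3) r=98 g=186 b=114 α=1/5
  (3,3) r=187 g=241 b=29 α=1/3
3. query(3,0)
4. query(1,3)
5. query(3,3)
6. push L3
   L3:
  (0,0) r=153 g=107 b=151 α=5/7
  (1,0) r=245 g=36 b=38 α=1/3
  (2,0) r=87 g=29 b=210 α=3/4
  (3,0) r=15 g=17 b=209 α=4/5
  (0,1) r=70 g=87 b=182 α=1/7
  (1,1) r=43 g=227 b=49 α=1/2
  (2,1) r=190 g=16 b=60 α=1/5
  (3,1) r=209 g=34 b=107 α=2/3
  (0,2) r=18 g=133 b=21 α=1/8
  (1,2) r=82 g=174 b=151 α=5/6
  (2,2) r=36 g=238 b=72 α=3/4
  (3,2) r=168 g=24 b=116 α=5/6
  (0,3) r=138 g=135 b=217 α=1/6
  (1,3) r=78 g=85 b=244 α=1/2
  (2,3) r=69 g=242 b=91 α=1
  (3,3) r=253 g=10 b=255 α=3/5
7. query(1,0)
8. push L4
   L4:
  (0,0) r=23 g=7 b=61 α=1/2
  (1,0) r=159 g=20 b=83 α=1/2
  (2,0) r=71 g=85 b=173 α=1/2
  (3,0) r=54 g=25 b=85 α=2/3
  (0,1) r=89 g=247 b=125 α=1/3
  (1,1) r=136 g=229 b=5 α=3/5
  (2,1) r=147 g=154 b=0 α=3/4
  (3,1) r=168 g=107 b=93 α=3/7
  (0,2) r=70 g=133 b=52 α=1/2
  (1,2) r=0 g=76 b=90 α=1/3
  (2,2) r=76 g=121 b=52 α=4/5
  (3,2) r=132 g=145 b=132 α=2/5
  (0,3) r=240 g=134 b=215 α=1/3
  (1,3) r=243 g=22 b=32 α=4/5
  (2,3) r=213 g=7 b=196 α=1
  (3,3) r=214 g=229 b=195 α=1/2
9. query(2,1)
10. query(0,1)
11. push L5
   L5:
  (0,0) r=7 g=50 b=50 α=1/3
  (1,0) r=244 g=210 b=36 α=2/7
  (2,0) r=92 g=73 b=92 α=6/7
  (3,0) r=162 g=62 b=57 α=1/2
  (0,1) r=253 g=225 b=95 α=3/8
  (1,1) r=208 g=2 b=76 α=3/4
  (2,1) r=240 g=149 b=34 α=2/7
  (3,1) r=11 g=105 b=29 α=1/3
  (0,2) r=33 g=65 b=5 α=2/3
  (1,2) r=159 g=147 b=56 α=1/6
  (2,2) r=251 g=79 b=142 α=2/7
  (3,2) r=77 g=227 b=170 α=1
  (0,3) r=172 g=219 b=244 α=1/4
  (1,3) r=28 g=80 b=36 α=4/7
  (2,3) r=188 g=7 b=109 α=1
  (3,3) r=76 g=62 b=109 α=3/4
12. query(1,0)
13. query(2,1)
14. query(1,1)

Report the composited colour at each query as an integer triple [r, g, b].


at x=3,y=0 over L1,L2:
L1 α=1/3: [83, 49/3, 23/3]
L2 α=4/5: [759/5, 673/15, 263/15]
= [152, 45, 18]

(1,3) stack=L1,L2; from [0,0,0]:
L1 α=1/2: [112, 73, 83/2]
L2 α=6/7: [598/7, 625/7, 251/14]
→ [85, 89, 18]

at x=3,y=3 over L1,L2:
after L1 α=1/6: [169/6, 10, 215/6]
after L2 α=1/3: [730/9, 87, 302/9]
→ [81, 87, 34]

(1,0) stack=L1,L2,L3; from [0,0,0]:
L1 α=6/7: [1254/7, 1080/7, 1170/7]
L2 α=1/2: [1933/14, 1563/14, 1124/7]
L3 α=1/3: [1216/7, 605/7, 838/7]
rounded: [174, 86, 120]

(2,1) stack=L1,L2,L3,L4; from [0,0,0]:
L1 α=1/3: [77, 137/3, 8/3]
L2 α=2/5: [527/5, 95, 454/5]
L3 α=1/5: [3058/25, 396/5, 2116/25]
L4 α=3/4: [14083/100, 1353/10, 529/25]
→ [141, 135, 21]

at x=0,y=1 over L1,L2,L3,L4:
after L1 α=2/5: [62/5, 428/5, 324/5]
after L2 α=0: [62/5, 428/5, 324/5]
after L3 α=1/7: [722/35, 429/5, 2854/35]
after L4 α=1/3: [4559/105, 2093/15, 3361/35]
→ [43, 140, 96]

(1,0) stack=L1,L2,L3,L4,L5; from [0,0,0]:
L1 α=6/7: [1254/7, 1080/7, 1170/7]
L2 α=1/2: [1933/14, 1563/14, 1124/7]
L3 α=1/3: [1216/7, 605/7, 838/7]
L4 α=1/2: [2329/14, 745/14, 1419/14]
L5 α=2/7: [18477/98, 9605/98, 8103/98]
= [189, 98, 83]

query (2,1) [L1,L2,L3,L4,L5] — begin 0,0,0
after L1 α=1/3: [77, 137/3, 8/3]
after L2 α=2/5: [527/5, 95, 454/5]
after L3 α=1/5: [3058/25, 396/5, 2116/25]
after L4 α=3/4: [14083/100, 1353/10, 529/25]
after L5 α=2/7: [23683/140, 1949/14, 869/35]
= [169, 139, 25]

(1,1) stack=L1,L2,L3,L4,L5; from [0,0,0]:
after L1 α=1/2: [79, 28, 1/2]
after L2 α=3/4: [103, 757/4, 1249/8]
after L3 α=1/2: [73, 1665/8, 1641/16]
after L4 α=3/5: [554/5, 4413/20, 1761/40]
after L5 α=3/4: [1837/10, 4533/80, 10881/160]
= [184, 57, 68]


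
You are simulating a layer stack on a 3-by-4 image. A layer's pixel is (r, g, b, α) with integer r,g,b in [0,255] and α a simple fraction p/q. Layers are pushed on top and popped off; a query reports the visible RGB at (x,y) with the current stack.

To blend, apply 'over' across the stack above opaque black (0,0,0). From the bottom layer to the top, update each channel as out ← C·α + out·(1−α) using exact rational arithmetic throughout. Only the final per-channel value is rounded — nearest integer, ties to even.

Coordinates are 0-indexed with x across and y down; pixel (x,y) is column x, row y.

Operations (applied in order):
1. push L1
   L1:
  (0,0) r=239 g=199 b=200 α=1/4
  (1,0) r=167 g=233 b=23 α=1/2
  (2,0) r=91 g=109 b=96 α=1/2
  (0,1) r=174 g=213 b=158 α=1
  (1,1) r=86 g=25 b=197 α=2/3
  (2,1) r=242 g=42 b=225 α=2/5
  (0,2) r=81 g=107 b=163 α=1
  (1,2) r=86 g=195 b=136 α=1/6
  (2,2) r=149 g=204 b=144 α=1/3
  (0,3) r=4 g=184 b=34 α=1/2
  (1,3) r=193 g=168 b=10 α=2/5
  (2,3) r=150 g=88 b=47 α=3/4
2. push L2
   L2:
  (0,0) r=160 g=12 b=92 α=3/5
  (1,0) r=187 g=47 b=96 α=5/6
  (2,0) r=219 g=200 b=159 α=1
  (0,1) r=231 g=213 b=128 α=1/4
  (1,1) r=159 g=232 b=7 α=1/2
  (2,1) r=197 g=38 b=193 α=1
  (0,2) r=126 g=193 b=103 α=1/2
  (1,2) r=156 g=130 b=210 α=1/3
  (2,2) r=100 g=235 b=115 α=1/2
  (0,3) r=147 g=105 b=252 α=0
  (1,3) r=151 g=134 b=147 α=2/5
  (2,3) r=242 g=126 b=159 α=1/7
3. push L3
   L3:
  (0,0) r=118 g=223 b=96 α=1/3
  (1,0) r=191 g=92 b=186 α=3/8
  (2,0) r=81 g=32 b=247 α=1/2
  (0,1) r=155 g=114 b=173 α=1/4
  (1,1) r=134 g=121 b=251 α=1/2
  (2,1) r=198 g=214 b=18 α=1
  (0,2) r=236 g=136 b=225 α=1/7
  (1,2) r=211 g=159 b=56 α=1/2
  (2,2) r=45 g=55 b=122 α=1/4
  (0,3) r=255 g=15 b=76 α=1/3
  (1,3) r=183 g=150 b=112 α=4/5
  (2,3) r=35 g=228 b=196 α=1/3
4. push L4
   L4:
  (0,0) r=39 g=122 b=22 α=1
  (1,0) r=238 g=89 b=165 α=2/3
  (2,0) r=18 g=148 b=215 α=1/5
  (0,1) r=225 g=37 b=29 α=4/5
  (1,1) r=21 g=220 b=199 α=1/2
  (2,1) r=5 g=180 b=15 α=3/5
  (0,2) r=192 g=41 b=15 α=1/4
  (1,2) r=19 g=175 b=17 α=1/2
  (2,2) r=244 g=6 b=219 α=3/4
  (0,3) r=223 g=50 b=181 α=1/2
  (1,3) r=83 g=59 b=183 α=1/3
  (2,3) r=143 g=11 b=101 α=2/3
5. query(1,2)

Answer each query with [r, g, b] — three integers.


(1,2) stack=L1,L2,L3,L4; from [0,0,0]:
after L1 α=1/6: [43/3, 65/2, 68/3]
after L2 α=1/3: [554/9, 65, 766/9]
after L3 α=1/2: [2453/18, 112, 635/9]
after L4 α=1/2: [2795/36, 287/2, 394/9]
→ [78, 144, 44]


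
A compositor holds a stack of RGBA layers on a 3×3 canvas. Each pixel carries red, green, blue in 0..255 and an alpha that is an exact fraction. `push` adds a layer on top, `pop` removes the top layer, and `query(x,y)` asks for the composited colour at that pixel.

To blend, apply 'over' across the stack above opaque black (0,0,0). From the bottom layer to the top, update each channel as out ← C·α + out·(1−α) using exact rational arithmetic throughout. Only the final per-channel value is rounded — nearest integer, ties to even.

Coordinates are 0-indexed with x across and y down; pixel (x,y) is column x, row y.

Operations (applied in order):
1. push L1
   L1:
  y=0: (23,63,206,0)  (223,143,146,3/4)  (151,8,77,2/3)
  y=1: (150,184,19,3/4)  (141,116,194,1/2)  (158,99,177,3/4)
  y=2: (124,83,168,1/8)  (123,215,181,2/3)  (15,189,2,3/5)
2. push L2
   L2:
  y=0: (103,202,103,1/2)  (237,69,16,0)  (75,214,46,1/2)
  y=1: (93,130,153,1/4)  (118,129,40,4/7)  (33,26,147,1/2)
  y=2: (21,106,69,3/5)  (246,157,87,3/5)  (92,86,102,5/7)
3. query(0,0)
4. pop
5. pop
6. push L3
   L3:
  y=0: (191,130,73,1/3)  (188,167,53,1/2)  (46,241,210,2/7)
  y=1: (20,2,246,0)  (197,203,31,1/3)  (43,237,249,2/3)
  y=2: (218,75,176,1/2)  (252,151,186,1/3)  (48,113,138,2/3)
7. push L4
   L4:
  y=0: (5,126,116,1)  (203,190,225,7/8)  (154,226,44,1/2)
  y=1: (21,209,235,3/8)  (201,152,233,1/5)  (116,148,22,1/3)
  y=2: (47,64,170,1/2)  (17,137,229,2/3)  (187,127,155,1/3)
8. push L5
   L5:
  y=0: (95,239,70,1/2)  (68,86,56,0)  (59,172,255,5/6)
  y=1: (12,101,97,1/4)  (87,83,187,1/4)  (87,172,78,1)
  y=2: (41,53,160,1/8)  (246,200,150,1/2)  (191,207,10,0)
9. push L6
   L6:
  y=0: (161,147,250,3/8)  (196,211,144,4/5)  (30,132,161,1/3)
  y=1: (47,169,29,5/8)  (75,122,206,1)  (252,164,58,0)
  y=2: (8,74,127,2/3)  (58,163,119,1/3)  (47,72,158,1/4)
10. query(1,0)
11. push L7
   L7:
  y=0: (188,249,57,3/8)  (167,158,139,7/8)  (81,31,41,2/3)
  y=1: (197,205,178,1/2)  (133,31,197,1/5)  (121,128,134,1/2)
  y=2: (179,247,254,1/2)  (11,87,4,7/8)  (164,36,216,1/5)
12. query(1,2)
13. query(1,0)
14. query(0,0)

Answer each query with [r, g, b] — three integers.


(0,0) stack=L1,L2; from [0,0,0]:
+L1 (α=0) → [0, 0, 0]
+L2 (α=1/2) → [103/2, 101, 103/2]
= [52, 101, 52]

at x=1,y=0 over L3,L4,L5,L6:
+L3 (α=1/2) → [94, 167/2, 53/2]
+L4 (α=7/8) → [1515/8, 2827/16, 3203/16]
+L5 (α=0) → [1515/8, 2827/16, 3203/16]
+L6 (α=4/5) → [7787/40, 16331/80, 12419/80]
rounded: [195, 204, 155]

query (1,2) [L3,L4,L5,L6,L7] — begin 0,0,0
after L3 α=1/3: [84, 151/3, 62]
after L4 α=2/3: [118/3, 973/9, 520/3]
after L5 α=1/2: [428/3, 2773/18, 485/3]
after L6 α=1/3: [1030/9, 4240/27, 1327/9]
after L7 α=7/8: [1723/72, 20683/216, 1579/72]
= [24, 96, 22]

query (1,0) [L3,L4,L5,L6,L7] — begin 0,0,0
+L3 (α=1/2) → [94, 167/2, 53/2]
+L4 (α=7/8) → [1515/8, 2827/16, 3203/16]
+L5 (α=0) → [1515/8, 2827/16, 3203/16]
+L6 (α=4/5) → [7787/40, 16331/80, 12419/80]
+L7 (α=7/8) → [54547/320, 104811/640, 90259/640]
rounded: [170, 164, 141]

query (0,0) [L3,L4,L5,L6,L7] — begin 0,0,0
+L3 (α=1/3) → [191/3, 130/3, 73/3]
+L4 (α=1) → [5, 126, 116]
+L5 (α=1/2) → [50, 365/2, 93]
+L6 (α=3/8) → [733/8, 2707/16, 1215/8]
+L7 (α=3/8) → [8177/64, 25487/128, 7443/64]
→ [128, 199, 116]


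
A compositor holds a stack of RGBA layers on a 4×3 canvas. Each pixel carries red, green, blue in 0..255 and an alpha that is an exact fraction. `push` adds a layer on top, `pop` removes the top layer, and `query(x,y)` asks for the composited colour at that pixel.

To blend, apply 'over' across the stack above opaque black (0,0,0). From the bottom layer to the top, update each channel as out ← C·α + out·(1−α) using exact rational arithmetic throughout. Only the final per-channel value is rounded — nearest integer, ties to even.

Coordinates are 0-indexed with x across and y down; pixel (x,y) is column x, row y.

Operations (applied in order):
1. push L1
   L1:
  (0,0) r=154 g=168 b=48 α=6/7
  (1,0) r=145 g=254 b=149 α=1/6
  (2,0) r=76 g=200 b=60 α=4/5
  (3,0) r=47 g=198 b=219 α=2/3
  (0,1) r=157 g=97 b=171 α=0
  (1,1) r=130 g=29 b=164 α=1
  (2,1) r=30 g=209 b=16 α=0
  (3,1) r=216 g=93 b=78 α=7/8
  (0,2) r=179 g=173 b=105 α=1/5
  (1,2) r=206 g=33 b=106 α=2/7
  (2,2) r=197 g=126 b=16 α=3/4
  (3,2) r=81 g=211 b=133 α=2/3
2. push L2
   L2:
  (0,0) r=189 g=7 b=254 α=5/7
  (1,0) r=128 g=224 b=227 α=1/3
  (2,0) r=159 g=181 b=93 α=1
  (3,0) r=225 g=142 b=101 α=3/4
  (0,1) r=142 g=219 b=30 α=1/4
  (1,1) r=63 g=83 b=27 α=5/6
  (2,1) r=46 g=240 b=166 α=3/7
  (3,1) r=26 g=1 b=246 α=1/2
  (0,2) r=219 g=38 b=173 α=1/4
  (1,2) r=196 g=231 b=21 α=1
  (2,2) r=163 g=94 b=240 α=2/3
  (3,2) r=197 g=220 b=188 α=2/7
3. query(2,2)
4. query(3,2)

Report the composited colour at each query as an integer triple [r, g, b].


(2,2) stack=L1,L2; from [0,0,0]:
+L1 (α=3/4) → [591/4, 189/2, 12]
+L2 (α=2/3) → [1895/12, 565/6, 164]
= [158, 94, 164]

(3,2) stack=L1,L2; from [0,0,0]:
L1 α=2/3: [54, 422/3, 266/3]
L2 α=2/7: [664/7, 490/3, 2458/21]
→ [95, 163, 117]


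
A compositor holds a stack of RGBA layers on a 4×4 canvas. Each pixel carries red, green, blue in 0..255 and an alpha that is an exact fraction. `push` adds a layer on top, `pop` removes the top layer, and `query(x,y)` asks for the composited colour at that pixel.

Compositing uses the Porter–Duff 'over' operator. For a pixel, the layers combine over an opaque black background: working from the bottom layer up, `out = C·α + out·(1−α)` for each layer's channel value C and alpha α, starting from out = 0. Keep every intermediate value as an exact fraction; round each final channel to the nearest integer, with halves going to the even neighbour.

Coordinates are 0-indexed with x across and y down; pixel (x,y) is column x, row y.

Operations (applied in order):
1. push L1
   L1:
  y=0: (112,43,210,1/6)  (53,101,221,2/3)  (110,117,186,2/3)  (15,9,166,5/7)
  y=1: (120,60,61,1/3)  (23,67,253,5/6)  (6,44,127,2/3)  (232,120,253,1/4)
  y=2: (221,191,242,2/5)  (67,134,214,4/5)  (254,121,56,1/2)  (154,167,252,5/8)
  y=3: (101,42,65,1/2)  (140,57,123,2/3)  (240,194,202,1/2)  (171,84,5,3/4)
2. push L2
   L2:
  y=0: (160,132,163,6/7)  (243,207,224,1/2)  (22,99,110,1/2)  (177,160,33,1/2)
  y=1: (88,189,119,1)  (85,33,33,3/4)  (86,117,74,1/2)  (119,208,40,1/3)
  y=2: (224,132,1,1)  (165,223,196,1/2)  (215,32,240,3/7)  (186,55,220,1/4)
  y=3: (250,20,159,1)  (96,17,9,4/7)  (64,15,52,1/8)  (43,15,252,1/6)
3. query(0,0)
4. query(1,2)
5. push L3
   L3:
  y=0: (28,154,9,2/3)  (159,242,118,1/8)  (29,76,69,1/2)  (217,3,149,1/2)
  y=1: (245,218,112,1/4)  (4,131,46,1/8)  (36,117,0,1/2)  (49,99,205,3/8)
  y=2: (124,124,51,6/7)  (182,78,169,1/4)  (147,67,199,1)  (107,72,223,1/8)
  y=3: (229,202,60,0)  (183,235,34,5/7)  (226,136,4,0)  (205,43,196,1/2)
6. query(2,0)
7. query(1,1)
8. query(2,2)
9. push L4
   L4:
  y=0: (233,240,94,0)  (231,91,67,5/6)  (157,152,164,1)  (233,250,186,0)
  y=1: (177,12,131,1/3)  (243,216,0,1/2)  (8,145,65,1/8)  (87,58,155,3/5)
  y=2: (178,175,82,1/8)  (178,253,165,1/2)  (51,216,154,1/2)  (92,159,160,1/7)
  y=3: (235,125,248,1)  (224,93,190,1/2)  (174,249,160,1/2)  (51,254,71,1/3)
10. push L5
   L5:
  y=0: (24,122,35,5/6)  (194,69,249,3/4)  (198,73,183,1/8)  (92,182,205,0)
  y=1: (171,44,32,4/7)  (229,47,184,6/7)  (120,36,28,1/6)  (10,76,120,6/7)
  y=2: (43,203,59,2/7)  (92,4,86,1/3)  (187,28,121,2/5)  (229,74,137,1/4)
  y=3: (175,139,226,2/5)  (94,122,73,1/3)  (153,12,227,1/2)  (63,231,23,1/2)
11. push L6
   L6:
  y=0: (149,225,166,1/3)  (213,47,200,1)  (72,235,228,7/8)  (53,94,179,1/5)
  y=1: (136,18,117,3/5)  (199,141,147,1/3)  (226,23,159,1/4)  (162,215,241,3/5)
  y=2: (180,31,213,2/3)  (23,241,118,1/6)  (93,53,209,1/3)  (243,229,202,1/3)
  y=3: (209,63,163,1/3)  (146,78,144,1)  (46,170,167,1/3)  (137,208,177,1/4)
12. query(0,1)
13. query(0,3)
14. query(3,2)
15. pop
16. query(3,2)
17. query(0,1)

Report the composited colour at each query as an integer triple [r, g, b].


at x=0,y=0 over L1,L2:
after L1 α=1/6: [56/3, 43/6, 35]
after L2 α=6/7: [2936/21, 685/6, 1013/7]
→ [140, 114, 145]

at x=1,y=2 over L1,L2:
+L1 (α=4/5) → [268/5, 536/5, 856/5]
+L2 (α=1/2) → [1093/10, 1651/10, 918/5]
rounded: [109, 165, 184]

(2,0) stack=L1,L2,L3; from [0,0,0]:
after L1 α=2/3: [220/3, 78, 124]
after L2 α=1/2: [143/3, 177/2, 117]
after L3 α=1/2: [115/3, 329/4, 93]
→ [38, 82, 93]

at x=1,y=1 over L1,L2,L3:
after L1 α=5/6: [115/6, 335/6, 1265/6]
after L2 α=3/4: [1645/24, 929/24, 1859/24]
after L3 α=1/8: [11611/192, 9647/192, 14117/192]
→ [60, 50, 74]

(2,2) stack=L1,L2,L3; from [0,0,0]:
L1 α=1/2: [127, 121/2, 28]
L2 α=3/7: [1153/7, 338/7, 832/7]
L3 α=1: [147, 67, 199]
= [147, 67, 199]

at x=0,y=1 over L1,L2,L3,L4,L5,L6:
L1 α=1/3: [40, 20, 61/3]
L2 α=1: [88, 189, 119]
L3 α=1/4: [509/4, 785/4, 469/4]
L4 α=1/3: [863/6, 809/6, 731/6]
L5 α=4/7: [2231/14, 1161/14, 141/2]
L6 α=3/5: [5087/35, 1539/35, 492/5]
→ [145, 44, 98]

(0,3) stack=L1,L2,L3,L4,L5,L6; from [0,0,0]:
+L1 (α=1/2) → [101/2, 21, 65/2]
+L2 (α=1) → [250, 20, 159]
+L3 (α=0) → [250, 20, 159]
+L4 (α=1) → [235, 125, 248]
+L5 (α=2/5) → [211, 653/5, 1196/5]
+L6 (α=1/3) → [631/3, 1621/15, 1069/5]
rounded: [210, 108, 214]

query (3,2) [L1,L2,L3,L4,L5,L6] — begin 0,0,0
after L1 α=5/8: [385/4, 835/8, 315/2]
after L2 α=1/4: [1899/16, 2945/32, 1385/8]
after L3 α=1/8: [15005/128, 22919/256, 11479/64]
after L4 α=1/7: [50903/448, 89109/896, 5651/32]
after L5 α=1/4: [255301/1792, 333631/3584, 21337/128]
after L6 α=1/3: [473029/2688, 743999/5376, 34265/192]
= [176, 138, 178]

at x=3,y=2 over L1,L2,L3,L4,L5:
+L1 (α=5/8) → [385/4, 835/8, 315/2]
+L2 (α=1/4) → [1899/16, 2945/32, 1385/8]
+L3 (α=1/8) → [15005/128, 22919/256, 11479/64]
+L4 (α=1/7) → [50903/448, 89109/896, 5651/32]
+L5 (α=1/4) → [255301/1792, 333631/3584, 21337/128]
→ [142, 93, 167]

at x=0,y=1 over L1,L2,L3,L4,L5:
+L1 (α=1/3) → [40, 20, 61/3]
+L2 (α=1) → [88, 189, 119]
+L3 (α=1/4) → [509/4, 785/4, 469/4]
+L4 (α=1/3) → [863/6, 809/6, 731/6]
+L5 (α=4/7) → [2231/14, 1161/14, 141/2]
→ [159, 83, 70]


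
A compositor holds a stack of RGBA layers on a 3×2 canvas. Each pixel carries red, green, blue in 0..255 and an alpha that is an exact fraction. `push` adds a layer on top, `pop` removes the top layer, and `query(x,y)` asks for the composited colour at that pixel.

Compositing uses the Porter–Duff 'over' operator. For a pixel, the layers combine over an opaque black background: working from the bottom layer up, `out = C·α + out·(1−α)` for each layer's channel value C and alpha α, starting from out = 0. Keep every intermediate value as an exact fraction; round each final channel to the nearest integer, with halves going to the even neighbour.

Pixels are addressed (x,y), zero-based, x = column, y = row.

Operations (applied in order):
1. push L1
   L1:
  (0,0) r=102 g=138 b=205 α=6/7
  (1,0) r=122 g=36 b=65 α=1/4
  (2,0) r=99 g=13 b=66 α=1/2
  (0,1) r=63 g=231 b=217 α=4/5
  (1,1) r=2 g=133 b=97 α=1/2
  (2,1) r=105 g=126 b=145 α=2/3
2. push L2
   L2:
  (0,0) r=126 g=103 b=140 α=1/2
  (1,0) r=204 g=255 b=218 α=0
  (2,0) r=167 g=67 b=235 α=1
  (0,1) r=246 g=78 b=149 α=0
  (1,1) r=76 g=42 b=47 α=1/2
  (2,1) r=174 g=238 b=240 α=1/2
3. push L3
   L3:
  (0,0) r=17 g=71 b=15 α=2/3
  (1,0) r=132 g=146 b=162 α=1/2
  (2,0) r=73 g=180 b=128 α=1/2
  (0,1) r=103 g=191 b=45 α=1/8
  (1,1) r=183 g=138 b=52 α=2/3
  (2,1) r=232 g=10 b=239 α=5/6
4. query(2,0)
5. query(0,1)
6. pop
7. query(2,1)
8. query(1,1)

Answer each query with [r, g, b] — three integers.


(2,0) stack=L1,L2,L3; from [0,0,0]:
+L1 (α=1/2) → [99/2, 13/2, 33]
+L2 (α=1) → [167, 67, 235]
+L3 (α=1/2) → [120, 247/2, 363/2]
= [120, 124, 182]

at x=0,y=1 over L1,L2,L3:
+L1 (α=4/5) → [252/5, 924/5, 868/5]
+L2 (α=0) → [252/5, 924/5, 868/5]
+L3 (α=1/8) → [2279/40, 7423/40, 6301/40]
→ [57, 186, 158]

at x=2,y=1 over L1,L2:
+L1 (α=2/3) → [70, 84, 290/3]
+L2 (α=1/2) → [122, 161, 505/3]
= [122, 161, 168]

(1,1) stack=L1,L2; from [0,0,0]:
+L1 (α=1/2) → [1, 133/2, 97/2]
+L2 (α=1/2) → [77/2, 217/4, 191/4]
→ [38, 54, 48]
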